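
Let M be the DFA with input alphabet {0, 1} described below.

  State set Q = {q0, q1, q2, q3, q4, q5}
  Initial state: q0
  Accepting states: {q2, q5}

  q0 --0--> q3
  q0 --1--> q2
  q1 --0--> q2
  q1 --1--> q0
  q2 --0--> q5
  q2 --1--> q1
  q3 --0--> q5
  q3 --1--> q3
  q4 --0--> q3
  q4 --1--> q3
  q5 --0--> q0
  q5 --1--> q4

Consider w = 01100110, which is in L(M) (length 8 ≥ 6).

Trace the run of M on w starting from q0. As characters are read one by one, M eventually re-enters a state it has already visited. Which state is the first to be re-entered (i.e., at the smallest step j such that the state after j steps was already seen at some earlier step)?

Run of M on w = 0 1 1 0 0 1 1 0:
  step 0: q0  (start)
  step 1: q3  (read 0: q0→q3)
  step 2: q3  (read 1: q3→q3)   ← first repeat (q3 seen earlier)
  step 3: q3  (read 1: q3→q3)
  step 4: q5  (read 0: q3→q5)
  step 5: q0  (read 0: q5→q0)
  step 6: q2  (read 1: q0→q2)
  step 7: q1  (read 1: q2→q1)
  step 8: q2  (read 0: q1→q2)

The earliest repeat is at step j = 2: M is in q3, which it already visited at step i = 1.
The DFA has 6 states, so the proof of the pumping lemma guarantees a repeated state among the first 6+1 visited; the segment between the two visits is the pumpable y.

q3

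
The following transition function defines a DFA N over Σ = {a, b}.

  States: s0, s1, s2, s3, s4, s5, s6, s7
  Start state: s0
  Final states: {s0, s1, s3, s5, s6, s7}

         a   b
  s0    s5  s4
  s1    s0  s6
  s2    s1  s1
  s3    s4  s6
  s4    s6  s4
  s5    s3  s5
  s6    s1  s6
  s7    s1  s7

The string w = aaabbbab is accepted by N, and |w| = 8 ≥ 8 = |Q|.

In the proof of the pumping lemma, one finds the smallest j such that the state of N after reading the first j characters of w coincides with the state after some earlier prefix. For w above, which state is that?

State sequence: s0 -a-> s5 -a-> s3 -a-> s4 -b-> s4 -b-> s4 -b-> s4 -a-> s6 -b-> s6
First repeat at step 4: s4 was already visited.

The earliest repeat is at step j = 4: N is in s4, which it already visited at step i = 3.

s4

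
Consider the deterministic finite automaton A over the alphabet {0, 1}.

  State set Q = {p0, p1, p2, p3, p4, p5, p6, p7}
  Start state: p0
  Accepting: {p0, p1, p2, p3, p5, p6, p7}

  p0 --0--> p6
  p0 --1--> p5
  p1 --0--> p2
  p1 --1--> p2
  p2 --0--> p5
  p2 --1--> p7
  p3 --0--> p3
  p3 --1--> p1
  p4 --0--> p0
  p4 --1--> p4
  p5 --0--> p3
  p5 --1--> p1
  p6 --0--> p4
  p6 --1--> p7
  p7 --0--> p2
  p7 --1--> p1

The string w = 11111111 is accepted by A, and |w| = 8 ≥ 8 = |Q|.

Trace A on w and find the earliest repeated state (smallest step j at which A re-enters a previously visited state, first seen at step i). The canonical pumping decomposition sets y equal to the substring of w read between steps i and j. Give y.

State sequence: p0 -1-> p5 -1-> p1 -1-> p2 -1-> p7 -1-> p1 -1-> p2 -1-> p7 -1-> p1
First repeat at step 5: p1 was already visited.

So i = 2, j = 5, giving x = w[0:2] = 11, y = w[2:5] = 111, z = w[5:8] = 111.
Check: |xy| = 5 ≤ 8 and |y| = 3 ≥ 1. Reading y takes A from p1 back to p1, so every xyⁱz is accepted.
The DFA has 8 states, so the proof of the pumping lemma guarantees a repeated state among the first 8+1 visited; the segment between the two visits is the pumpable y.

111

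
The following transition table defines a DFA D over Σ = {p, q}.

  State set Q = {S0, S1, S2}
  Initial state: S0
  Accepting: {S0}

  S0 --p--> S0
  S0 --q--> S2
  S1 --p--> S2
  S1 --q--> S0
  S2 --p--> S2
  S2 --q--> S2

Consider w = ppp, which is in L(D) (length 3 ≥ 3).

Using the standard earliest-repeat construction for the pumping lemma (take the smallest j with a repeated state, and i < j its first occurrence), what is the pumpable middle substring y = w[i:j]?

State sequence: S0 -p-> S0 -p-> S0 -p-> S0
First repeat at step 1: S0 was already visited.

So i = 0, j = 1, giving x = w[0:0] = ε, y = w[0:1] = p, z = w[1:3] = pp.
Check: |xy| = 1 ≤ 3 and |y| = 1 ≥ 1. Reading y takes D from S0 back to S0, so every xyⁱz is accepted.

p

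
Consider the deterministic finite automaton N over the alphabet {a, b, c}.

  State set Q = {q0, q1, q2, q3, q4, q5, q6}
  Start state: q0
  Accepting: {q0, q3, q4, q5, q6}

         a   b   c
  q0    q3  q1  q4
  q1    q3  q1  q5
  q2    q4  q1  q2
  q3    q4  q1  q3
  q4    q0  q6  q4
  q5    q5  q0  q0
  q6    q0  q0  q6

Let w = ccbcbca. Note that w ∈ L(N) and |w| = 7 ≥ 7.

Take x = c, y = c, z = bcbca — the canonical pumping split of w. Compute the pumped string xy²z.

cccbcbca

xy^2z = c·c·c·bcbca = cccbcbca.
Reading y = c takes N from q4 back to q4, so after x·y·y the machine is still in q4, and z then leads to the accepting state q0. Hence cccbcbca ∈ L(N).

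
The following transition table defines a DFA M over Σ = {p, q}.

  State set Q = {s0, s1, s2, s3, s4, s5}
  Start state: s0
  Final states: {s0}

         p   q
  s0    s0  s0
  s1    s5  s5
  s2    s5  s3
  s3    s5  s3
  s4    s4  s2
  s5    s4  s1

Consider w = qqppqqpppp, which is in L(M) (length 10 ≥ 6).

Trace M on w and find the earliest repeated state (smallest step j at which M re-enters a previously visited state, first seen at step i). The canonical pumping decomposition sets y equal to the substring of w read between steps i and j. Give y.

q

Run of M on w = q q p p q q p p p p:
  step 0: s0  (start)
  step 1: s0  (read q: s0→s0)   ← first repeat (s0 seen earlier)
  step 2: s0  (read q: s0→s0)
  step 3: s0  (read p: s0→s0)
  step 4: s0  (read p: s0→s0)
  step 5: s0  (read q: s0→s0)
  step 6: s0  (read q: s0→s0)
  step 7: s0  (read p: s0→s0)
  step 8: s0  (read p: s0→s0)
  step 9: s0  (read p: s0→s0)
  step 10: s0  (read p: s0→s0)

So i = 0, j = 1, giving x = w[0:0] = ε, y = w[0:1] = q, z = w[1:10] = qppqqpppp.
Check: |xy| = 1 ≤ 6 and |y| = 1 ≥ 1. Reading y takes M from s0 back to s0, so every xyⁱz is accepted.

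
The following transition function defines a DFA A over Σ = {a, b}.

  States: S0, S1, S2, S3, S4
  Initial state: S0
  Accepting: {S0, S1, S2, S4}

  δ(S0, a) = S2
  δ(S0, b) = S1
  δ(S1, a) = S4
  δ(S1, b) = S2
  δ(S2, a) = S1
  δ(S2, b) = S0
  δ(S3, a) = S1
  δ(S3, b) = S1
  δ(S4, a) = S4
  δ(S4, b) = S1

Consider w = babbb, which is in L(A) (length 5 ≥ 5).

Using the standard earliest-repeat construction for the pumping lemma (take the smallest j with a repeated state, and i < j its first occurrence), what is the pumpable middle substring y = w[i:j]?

State sequence: S0 -b-> S1 -a-> S4 -b-> S1 -b-> S2 -b-> S0
First repeat at step 3: S1 was already visited.

So i = 1, j = 3, giving x = w[0:1] = b, y = w[1:3] = ab, z = w[3:5] = bb.
Check: |xy| = 3 ≤ 5 and |y| = 2 ≥ 1. Reading y takes A from S1 back to S1, so every xyⁱz is accepted.

ab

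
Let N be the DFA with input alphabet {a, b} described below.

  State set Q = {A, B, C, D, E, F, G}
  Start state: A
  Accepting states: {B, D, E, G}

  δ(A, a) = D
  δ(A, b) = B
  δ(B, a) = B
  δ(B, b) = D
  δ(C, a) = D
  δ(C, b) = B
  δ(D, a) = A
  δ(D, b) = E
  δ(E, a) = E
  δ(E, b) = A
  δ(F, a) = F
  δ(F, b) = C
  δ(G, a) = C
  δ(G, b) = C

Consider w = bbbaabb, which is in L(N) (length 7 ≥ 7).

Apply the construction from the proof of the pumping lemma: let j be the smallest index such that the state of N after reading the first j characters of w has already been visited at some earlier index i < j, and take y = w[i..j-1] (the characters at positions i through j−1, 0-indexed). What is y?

State sequence: A -b-> B -b-> D -b-> E -a-> E -a-> E -b-> A -b-> B
First repeat at step 4: E was already visited.

So i = 3, j = 4, giving x = w[0:3] = bbb, y = w[3:4] = a, z = w[4:7] = abb.
Check: |xy| = 4 ≤ 7 and |y| = 1 ≥ 1. Reading y takes N from E back to E, so every xyⁱz is accepted.
Pumping length from the standard proof: p = 7 (the number of states). The repeated state found above gives |xy| = j ≤ 7 and |y| = j − i ≥ 1.

a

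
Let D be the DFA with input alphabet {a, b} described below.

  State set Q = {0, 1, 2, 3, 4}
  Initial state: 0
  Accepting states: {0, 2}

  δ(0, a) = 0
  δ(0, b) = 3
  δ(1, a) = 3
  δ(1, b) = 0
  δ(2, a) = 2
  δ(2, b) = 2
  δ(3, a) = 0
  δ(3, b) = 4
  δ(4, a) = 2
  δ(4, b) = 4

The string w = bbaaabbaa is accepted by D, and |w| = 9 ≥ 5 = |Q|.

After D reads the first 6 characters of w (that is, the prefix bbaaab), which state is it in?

2

Run of D on the first 6 characters of w = b b a a a b:
  step 0: 0  (start)
  step 1: 3  (read b: 0→3)
  step 2: 4  (read b: 3→4)
  step 3: 2  (read a: 4→2)
  step 4: 2  (read a: 2→2)
  step 5: 2  (read a: 2→2)
  step 6: 2  (read b: 2→2)

After reading 6 characters, D is in state 2.
(This kind of state-tracing is the core of the pumping-lemma construction: with 5 states, pigeonhole forces a repeat within the first 5 steps.)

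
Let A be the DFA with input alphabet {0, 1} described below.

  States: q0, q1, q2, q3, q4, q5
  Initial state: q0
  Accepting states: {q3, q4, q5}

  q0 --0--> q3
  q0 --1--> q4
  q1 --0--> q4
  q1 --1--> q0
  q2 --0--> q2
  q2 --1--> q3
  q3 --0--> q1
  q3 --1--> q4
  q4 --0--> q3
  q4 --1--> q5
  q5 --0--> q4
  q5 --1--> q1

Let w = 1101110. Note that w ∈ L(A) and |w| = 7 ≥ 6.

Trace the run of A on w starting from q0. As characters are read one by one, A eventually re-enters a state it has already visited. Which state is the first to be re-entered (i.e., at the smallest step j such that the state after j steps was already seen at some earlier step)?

Run of A on w = 1 1 0 1 1 1 0:
  step 0: q0  (start)
  step 1: q4  (read 1: q0→q4)
  step 2: q5  (read 1: q4→q5)
  step 3: q4  (read 0: q5→q4)   ← first repeat (q4 seen earlier)
  step 4: q5  (read 1: q4→q5)
  step 5: q1  (read 1: q5→q1)
  step 6: q0  (read 1: q1→q0)
  step 7: q3  (read 0: q0→q3)

The earliest repeat is at step j = 3: A is in q4, which it already visited at step i = 1.
Pumping length from the standard proof: p = 6 (the number of states). The repeated state found above gives |xy| = j ≤ 6 and |y| = j − i ≥ 1.

q4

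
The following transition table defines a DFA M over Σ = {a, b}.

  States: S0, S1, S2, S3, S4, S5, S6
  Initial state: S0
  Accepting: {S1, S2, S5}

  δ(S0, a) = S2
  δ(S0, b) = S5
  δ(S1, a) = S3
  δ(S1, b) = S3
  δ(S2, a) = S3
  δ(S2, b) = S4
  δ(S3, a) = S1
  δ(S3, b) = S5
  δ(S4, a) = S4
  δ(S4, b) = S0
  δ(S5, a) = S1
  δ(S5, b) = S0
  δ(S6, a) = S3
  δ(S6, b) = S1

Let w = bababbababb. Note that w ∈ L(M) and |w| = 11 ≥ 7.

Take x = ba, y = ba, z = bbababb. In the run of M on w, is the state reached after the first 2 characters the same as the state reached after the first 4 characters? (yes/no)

Run of M on the first 4 characters of w = b a b a:
  step 0: S0  (start)
  step 1: S5  (read b: S0→S5)
  step 2: S1  (read a: S5→S1)
  step 3: S3  (read b: S1→S3)
  step 4: S1  (read a: S3→S1)

After x (step 2): S1. After xy (step 4): S1.
They match, so y = ba drives M around a cycle from S1 back to itself; pumping y any number of times keeps M in S1 before reading z, and xyⁱz ∈ L(M) for every i ≥ 0.

yes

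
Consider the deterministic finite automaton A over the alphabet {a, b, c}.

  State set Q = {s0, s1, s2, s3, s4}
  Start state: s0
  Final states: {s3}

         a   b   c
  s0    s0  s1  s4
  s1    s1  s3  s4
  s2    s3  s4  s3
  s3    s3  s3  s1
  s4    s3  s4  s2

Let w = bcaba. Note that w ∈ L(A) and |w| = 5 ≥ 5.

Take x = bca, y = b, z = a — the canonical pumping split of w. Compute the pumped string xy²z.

xy^2z = bca·b·b·a = bcabba.
Reading y = b takes A from s3 back to s3, so after x·y·y the machine is still in s3, and z then leads to the accepting state s3. Hence bcabba ∈ L(A).

bcabba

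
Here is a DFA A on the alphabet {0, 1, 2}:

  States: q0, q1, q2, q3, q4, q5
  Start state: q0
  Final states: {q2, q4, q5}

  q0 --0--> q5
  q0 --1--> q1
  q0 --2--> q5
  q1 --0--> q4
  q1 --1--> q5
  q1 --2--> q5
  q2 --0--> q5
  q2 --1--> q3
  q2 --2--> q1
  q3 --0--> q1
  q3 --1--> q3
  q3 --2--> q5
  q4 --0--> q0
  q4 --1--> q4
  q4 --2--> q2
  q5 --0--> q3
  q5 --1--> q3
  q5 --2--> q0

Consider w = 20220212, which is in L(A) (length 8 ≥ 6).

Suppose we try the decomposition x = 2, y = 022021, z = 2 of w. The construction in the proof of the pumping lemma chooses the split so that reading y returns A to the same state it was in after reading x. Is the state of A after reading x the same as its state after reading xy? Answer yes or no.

Run of A on the first 7 characters of w = 2 0 2 2 0 2 1:
  step 0: q0  (start)
  step 1: q5  (read 2: q0→q5)
  step 2: q3  (read 0: q5→q3)
  step 3: q5  (read 2: q3→q5)
  step 4: q0  (read 2: q5→q0)
  step 5: q5  (read 0: q0→q5)
  step 6: q0  (read 2: q5→q0)
  step 7: q1  (read 1: q0→q1)

After x (step 1): q5. After xy (step 7): q1.
They differ (q5 ≠ q1), so y is not a cycle from the state after x; this split is not the one the pumping-lemma construction produces, and pumping y need not keep the string in L(A).

no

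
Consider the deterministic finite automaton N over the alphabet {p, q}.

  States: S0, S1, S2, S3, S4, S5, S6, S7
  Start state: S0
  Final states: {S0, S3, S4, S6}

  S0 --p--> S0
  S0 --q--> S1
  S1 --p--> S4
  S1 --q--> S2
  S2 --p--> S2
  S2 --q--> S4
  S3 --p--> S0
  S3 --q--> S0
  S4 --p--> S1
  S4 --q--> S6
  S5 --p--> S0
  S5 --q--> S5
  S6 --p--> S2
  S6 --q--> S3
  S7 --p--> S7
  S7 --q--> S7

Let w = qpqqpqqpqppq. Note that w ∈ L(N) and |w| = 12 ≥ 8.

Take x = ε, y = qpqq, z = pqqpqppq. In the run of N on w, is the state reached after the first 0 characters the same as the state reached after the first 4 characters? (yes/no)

State sequence: S0 -q-> S1 -p-> S4 -q-> S6 -q-> S3

After x (step 0): S0. After xy (step 4): S3.
They differ (S0 ≠ S3), so y is not a cycle from the state after x; this split is not the one the pumping-lemma construction produces, and pumping y need not keep the string in L(N).

no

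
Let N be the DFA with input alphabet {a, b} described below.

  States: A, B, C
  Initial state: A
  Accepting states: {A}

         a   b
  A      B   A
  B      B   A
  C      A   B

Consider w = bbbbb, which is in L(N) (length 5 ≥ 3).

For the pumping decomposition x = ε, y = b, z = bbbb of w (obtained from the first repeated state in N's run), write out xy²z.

bbbbbb

xy^2z = ε·b·b·bbbb = bbbbbb.
Reading y = b takes N from A back to A, so after x·y·y the machine is still in A, and z then leads to the accepting state A. Hence bbbbbb ∈ L(N).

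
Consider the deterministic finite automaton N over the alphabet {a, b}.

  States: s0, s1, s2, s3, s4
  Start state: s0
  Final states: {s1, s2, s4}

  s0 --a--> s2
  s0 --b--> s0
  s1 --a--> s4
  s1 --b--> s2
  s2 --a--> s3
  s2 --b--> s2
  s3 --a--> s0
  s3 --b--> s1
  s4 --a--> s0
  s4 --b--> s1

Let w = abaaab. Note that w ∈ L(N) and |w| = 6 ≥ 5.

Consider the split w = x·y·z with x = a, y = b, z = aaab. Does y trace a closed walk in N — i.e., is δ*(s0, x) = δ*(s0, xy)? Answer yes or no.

State sequence: s0 -a-> s2 -b-> s2

After x (step 1): s2. After xy (step 2): s2.
They match, so y = b drives N around a cycle from s2 back to itself; pumping y any number of times keeps N in s2 before reading z, and xyⁱz ∈ L(N) for every i ≥ 0.

yes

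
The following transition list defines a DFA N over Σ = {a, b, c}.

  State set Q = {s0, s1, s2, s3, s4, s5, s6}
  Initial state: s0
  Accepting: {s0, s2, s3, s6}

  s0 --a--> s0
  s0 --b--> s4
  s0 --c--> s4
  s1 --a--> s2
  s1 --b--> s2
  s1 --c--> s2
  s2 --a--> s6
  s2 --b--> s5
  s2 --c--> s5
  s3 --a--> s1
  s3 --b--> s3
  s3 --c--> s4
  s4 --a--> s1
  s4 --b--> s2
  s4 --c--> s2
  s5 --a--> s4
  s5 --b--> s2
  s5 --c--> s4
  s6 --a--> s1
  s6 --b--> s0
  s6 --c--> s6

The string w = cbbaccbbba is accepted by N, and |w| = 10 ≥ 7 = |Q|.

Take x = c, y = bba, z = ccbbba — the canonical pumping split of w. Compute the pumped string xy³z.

xy^3z = c·bba·bba·bba·ccbbba = cbbabbabbaccbbba.
Reading y = bba takes N from s4 back to s4, so after x·y·y·y the machine is still in s4, and z then leads to the accepting state s6. Hence cbbabbabbaccbbba ∈ L(N).

cbbabbabbaccbbba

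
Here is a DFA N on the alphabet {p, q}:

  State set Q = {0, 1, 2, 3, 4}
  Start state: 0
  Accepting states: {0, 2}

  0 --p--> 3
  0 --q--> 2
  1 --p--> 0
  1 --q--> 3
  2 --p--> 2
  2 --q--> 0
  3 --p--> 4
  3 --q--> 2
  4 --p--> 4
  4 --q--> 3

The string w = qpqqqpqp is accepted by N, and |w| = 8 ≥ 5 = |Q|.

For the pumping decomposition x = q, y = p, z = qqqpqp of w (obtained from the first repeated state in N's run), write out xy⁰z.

qqqqpqp

xy⁰z = xz = q·qqqpqp = qqqqpqp.
Reading y = p takes N from 2 back to 2, so after x the machine is still in 2, and z then leads to the accepting state 2. Hence qqqqpqp ∈ L(N).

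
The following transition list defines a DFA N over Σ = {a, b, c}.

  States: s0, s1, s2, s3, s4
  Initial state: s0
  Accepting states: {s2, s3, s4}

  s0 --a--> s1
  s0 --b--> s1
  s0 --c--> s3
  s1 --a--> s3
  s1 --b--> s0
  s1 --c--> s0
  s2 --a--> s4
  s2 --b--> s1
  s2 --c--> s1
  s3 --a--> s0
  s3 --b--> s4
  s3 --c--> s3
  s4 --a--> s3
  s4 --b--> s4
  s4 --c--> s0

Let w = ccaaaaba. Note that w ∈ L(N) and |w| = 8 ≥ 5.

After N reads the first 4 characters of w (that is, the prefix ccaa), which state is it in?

Run of N on the first 4 characters of w = c c a a:
  step 0: s0  (start)
  step 1: s3  (read c: s0→s3)
  step 2: s3  (read c: s3→s3)
  step 3: s0  (read a: s3→s0)
  step 4: s1  (read a: s0→s1)

After reading 4 characters, N is in state s1.

s1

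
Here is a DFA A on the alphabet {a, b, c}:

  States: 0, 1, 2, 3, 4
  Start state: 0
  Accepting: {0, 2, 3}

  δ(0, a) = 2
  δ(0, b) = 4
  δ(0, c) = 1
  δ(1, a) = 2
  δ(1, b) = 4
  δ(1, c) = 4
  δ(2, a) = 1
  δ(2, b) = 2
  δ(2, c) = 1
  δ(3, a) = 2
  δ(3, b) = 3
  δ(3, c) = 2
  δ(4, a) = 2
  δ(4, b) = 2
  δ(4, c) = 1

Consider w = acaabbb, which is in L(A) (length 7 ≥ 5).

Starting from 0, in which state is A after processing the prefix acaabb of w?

Run of A on the first 6 characters of w = a c a a b b:
  step 0: 0  (start)
  step 1: 2  (read a: 0→2)
  step 2: 1  (read c: 2→1)
  step 3: 2  (read a: 1→2)
  step 4: 1  (read a: 2→1)
  step 5: 4  (read b: 1→4)
  step 6: 2  (read b: 4→2)

After reading 6 characters, A is in state 2.

2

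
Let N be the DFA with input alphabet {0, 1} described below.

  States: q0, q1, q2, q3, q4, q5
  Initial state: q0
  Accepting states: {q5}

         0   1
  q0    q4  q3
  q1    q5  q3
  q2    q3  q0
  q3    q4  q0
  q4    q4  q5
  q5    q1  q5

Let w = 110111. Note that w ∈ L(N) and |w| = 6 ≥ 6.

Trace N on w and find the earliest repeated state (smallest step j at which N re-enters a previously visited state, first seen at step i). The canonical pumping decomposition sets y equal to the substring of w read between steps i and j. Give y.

Run of N on w = 1 1 0 1 1 1:
  step 0: q0  (start)
  step 1: q3  (read 1: q0→q3)
  step 2: q0  (read 1: q3→q0)   ← first repeat (q0 seen earlier)
  step 3: q4  (read 0: q0→q4)
  step 4: q5  (read 1: q4→q5)
  step 5: q5  (read 1: q5→q5)
  step 6: q5  (read 1: q5→q5)

So i = 0, j = 2, giving x = w[0:0] = ε, y = w[0:2] = 11, z = w[2:6] = 0111.
Check: |xy| = 2 ≤ 6 and |y| = 2 ≥ 1. Reading y takes N from q0 back to q0, so every xyⁱz is accepted.
With |Q| = 6, pigeonhole forces a state repeat no later than step 6; the substring read between the first and second visits to that state can be pumped.

11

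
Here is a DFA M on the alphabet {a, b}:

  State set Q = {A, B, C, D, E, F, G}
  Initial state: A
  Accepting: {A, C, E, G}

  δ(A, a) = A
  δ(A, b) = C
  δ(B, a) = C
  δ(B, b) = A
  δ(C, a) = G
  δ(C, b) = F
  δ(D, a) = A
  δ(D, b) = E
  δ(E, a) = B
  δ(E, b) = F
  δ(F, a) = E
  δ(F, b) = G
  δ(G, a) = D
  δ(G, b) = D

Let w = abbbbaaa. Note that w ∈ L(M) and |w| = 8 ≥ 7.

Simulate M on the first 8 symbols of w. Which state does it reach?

A

Run of M on the first 8 characters of w = a b b b b a a a:
  step 0: A  (start)
  step 1: A  (read a: A→A)
  step 2: C  (read b: A→C)
  step 3: F  (read b: C→F)
  step 4: G  (read b: F→G)
  step 5: D  (read b: G→D)
  step 6: A  (read a: D→A)
  step 7: A  (read a: A→A)
  step 8: A  (read a: A→A)

After reading 8 characters, M is in state A.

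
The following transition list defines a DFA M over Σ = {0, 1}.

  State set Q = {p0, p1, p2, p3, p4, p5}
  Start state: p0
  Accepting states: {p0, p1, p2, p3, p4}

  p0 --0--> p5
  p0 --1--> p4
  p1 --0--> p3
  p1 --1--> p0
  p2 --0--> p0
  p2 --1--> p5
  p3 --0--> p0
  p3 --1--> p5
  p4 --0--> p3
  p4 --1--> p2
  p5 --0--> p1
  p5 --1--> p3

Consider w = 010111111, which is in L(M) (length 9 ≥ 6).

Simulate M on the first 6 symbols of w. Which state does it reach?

p5

Run of M on the first 6 characters of w = 0 1 0 1 1 1:
  step 0: p0  (start)
  step 1: p5  (read 0: p0→p5)
  step 2: p3  (read 1: p5→p3)
  step 3: p0  (read 0: p3→p0)
  step 4: p4  (read 1: p0→p4)
  step 5: p2  (read 1: p4→p2)
  step 6: p5  (read 1: p2→p5)

After reading 6 characters, M is in state p5.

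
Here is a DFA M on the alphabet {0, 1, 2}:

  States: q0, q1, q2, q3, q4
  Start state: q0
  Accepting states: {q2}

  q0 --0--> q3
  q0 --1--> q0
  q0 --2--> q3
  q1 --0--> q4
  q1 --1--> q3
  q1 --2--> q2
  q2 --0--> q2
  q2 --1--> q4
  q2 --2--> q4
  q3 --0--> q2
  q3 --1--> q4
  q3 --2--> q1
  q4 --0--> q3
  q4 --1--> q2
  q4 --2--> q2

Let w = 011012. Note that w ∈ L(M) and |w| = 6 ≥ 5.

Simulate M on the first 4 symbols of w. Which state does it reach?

State sequence: q0 -0-> q3 -1-> q4 -1-> q2 -0-> q2

After reading 4 characters, M is in state q2.

q2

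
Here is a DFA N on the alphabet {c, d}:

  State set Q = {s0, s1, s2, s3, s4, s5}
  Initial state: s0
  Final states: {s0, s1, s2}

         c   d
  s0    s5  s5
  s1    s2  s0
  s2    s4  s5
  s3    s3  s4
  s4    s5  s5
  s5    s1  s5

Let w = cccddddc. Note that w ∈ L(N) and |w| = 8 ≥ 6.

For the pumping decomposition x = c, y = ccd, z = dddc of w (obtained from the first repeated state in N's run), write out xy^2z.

cccdccddddc

xy^2z = c·ccd·ccd·dddc = cccdccddddc.
Reading y = ccd takes N from s5 back to s5, so after x·y·y the machine is still in s5, and z then leads to the accepting state s1. Hence cccdccddddc ∈ L(N).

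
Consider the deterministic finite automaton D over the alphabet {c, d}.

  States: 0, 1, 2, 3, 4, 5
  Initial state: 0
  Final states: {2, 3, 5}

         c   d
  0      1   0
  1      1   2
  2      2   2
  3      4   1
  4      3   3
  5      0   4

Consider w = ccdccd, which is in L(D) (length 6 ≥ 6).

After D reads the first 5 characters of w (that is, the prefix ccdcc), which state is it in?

State sequence: 0 -c-> 1 -c-> 1 -d-> 2 -c-> 2 -c-> 2

After reading 5 characters, D is in state 2.
(This kind of state-tracing is the core of the pumping-lemma construction: with 6 states, pigeonhole forces a repeat within the first 6 steps.)

2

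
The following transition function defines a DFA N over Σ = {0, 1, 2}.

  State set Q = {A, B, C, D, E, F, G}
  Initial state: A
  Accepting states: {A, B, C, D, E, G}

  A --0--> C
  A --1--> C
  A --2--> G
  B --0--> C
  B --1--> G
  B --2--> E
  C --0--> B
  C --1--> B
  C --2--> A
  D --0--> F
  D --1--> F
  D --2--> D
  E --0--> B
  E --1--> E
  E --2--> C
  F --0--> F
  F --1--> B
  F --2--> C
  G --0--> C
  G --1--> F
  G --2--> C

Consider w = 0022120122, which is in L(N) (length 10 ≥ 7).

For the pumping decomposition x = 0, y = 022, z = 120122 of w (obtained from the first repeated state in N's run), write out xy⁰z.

0120122

xy⁰z = xz = 0·120122 = 0120122.
Reading y = 022 takes N from C back to C, so after x the machine is still in C, and z then leads to the accepting state A. Hence 0120122 ∈ L(N).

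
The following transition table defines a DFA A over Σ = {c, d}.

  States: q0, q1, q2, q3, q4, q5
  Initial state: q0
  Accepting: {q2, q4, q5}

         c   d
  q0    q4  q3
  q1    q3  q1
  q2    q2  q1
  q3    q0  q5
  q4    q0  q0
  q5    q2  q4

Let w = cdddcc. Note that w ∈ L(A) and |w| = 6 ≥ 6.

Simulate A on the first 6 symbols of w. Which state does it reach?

q2

Run of A on the first 6 characters of w = c d d d c c:
  step 0: q0  (start)
  step 1: q4  (read c: q0→q4)
  step 2: q0  (read d: q4→q0)
  step 3: q3  (read d: q0→q3)
  step 4: q5  (read d: q3→q5)
  step 5: q2  (read c: q5→q2)
  step 6: q2  (read c: q2→q2)

After reading 6 characters, A is in state q2.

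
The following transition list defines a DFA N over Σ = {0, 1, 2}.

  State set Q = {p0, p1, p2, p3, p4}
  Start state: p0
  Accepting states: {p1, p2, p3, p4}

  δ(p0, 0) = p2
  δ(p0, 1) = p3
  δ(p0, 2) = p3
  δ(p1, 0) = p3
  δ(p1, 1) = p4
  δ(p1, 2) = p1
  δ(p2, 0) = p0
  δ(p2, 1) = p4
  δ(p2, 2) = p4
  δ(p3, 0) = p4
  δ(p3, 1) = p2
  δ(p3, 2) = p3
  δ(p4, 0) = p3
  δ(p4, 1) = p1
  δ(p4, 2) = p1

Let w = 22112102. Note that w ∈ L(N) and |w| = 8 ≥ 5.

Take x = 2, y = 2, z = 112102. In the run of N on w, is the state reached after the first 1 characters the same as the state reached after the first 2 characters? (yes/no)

yes

State sequence: p0 -2-> p3 -2-> p3

After x (step 1): p3. After xy (step 2): p3.
They match, so y = 2 drives N around a cycle from p3 back to itself; pumping y any number of times keeps N in p3 before reading z, and xyⁱz ∈ L(N) for every i ≥ 0.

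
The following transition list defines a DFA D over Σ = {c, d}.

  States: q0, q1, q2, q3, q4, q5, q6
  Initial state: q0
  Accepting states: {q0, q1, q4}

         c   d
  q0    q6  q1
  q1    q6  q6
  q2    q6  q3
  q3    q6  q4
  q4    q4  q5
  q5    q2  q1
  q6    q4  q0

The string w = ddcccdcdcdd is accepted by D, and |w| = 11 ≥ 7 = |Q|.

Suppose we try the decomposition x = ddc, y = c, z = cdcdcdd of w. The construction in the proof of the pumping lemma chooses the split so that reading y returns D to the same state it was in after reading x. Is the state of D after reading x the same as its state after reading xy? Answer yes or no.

yes

Run of D on the first 4 characters of w = d d c c:
  step 0: q0  (start)
  step 1: q1  (read d: q0→q1)
  step 2: q6  (read d: q1→q6)
  step 3: q4  (read c: q6→q4)
  step 4: q4  (read c: q4→q4)

After x (step 3): q4. After xy (step 4): q4.
They match, so y = c drives D around a cycle from q4 back to itself; pumping y any number of times keeps D in q4 before reading z, and xyⁱz ∈ L(D) for every i ≥ 0.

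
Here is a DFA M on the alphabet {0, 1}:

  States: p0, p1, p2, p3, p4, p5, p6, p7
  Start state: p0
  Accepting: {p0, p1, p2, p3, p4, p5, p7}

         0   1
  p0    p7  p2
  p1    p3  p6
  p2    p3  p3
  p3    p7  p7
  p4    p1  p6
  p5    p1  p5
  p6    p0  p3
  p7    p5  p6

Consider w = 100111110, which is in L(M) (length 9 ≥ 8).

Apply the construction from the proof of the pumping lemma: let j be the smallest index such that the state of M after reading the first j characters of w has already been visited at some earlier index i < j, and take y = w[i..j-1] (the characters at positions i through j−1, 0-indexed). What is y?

Run of M on w = 1 0 0 1 1 1 1 1 0:
  step 0: p0  (start)
  step 1: p2  (read 1: p0→p2)
  step 2: p3  (read 0: p2→p3)
  step 3: p7  (read 0: p3→p7)
  step 4: p6  (read 1: p7→p6)
  step 5: p3  (read 1: p6→p3)   ← first repeat (p3 seen earlier)
  step 6: p7  (read 1: p3→p7)
  step 7: p6  (read 1: p7→p6)
  step 8: p3  (read 1: p6→p3)
  step 9: p7  (read 0: p3→p7)

So i = 2, j = 5, giving x = w[0:2] = 10, y = w[2:5] = 011, z = w[5:9] = 1110.
Check: |xy| = 5 ≤ 8 and |y| = 3 ≥ 1. Reading y takes M from p3 back to p3, so every xyⁱz is accepted.
With |Q| = 8, pigeonhole forces a state repeat no later than step 8; the substring read between the first and second visits to that state can be pumped.

011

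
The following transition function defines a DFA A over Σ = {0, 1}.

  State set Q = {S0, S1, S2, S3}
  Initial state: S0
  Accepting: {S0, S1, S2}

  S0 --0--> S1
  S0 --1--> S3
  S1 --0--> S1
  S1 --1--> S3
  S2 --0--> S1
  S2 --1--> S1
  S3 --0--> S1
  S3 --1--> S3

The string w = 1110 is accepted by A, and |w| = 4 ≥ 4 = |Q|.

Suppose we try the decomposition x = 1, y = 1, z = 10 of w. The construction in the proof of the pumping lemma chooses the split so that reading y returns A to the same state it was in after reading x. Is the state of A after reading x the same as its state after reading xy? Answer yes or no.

yes

State sequence: S0 -1-> S3 -1-> S3

After x (step 1): S3. After xy (step 2): S3.
They match, so y = 1 drives A around a cycle from S3 back to itself; pumping y any number of times keeps A in S3 before reading z, and xyⁱz ∈ L(A) for every i ≥ 0.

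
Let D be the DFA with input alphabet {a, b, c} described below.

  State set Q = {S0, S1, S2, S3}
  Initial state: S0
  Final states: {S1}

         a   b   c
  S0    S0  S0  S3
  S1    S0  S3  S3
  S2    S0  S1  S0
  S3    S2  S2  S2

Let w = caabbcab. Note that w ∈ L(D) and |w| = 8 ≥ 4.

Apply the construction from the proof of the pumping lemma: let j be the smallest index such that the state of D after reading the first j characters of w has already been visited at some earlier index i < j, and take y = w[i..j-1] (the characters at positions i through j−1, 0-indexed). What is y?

Run of D on w = c a a b b c a b:
  step 0: S0  (start)
  step 1: S3  (read c: S0→S3)
  step 2: S2  (read a: S3→S2)
  step 3: S0  (read a: S2→S0)   ← first repeat (S0 seen earlier)
  step 4: S0  (read b: S0→S0)
  step 5: S0  (read b: S0→S0)
  step 6: S3  (read c: S0→S3)
  step 7: S2  (read a: S3→S2)
  step 8: S1  (read b: S2→S1)

So i = 0, j = 3, giving x = w[0:0] = ε, y = w[0:3] = caa, z = w[3:8] = bbcab.
Check: |xy| = 3 ≤ 4 and |y| = 3 ≥ 1. Reading y takes D from S0 back to S0, so every xyⁱz is accepted.

caa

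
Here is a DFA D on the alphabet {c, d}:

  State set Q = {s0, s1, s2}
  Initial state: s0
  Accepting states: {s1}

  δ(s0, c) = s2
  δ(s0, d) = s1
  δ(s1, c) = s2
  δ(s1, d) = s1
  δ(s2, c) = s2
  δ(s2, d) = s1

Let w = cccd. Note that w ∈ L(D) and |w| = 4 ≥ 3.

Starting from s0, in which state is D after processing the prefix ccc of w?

State sequence: s0 -c-> s2 -c-> s2 -c-> s2

After reading 3 characters, D is in state s2.

s2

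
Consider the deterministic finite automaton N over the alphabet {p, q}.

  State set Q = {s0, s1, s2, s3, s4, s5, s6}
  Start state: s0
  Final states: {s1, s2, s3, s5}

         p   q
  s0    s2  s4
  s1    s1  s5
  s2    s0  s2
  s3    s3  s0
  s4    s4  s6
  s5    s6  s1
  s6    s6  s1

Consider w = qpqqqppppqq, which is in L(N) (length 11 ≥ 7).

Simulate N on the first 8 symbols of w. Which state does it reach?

s6

Run of N on the first 8 characters of w = q p q q q p p p:
  step 0: s0  (start)
  step 1: s4  (read q: s0→s4)
  step 2: s4  (read p: s4→s4)
  step 3: s6  (read q: s4→s6)
  step 4: s1  (read q: s6→s1)
  step 5: s5  (read q: s1→s5)
  step 6: s6  (read p: s5→s6)
  step 7: s6  (read p: s6→s6)
  step 8: s6  (read p: s6→s6)

After reading 8 characters, N is in state s6.
(This kind of state-tracing is the core of the pumping-lemma construction: with 7 states, pigeonhole forces a repeat within the first 7 steps.)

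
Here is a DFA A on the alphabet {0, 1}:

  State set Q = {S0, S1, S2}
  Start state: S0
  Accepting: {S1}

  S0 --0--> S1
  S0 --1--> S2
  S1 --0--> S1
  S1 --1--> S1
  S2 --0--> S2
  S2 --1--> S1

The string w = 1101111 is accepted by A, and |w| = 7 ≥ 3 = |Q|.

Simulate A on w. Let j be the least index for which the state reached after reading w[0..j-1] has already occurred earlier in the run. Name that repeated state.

S1

Run of A on w = 1 1 0 1 1 1 1:
  step 0: S0  (start)
  step 1: S2  (read 1: S0→S2)
  step 2: S1  (read 1: S2→S1)
  step 3: S1  (read 0: S1→S1)   ← first repeat (S1 seen earlier)
  step 4: S1  (read 1: S1→S1)
  step 5: S1  (read 1: S1→S1)
  step 6: S1  (read 1: S1→S1)
  step 7: S1  (read 1: S1→S1)

The earliest repeat is at step j = 3: A is in S1, which it already visited at step i = 2.
With |Q| = 3, pigeonhole forces a state repeat no later than step 3; the substring read between the first and second visits to that state can be pumped.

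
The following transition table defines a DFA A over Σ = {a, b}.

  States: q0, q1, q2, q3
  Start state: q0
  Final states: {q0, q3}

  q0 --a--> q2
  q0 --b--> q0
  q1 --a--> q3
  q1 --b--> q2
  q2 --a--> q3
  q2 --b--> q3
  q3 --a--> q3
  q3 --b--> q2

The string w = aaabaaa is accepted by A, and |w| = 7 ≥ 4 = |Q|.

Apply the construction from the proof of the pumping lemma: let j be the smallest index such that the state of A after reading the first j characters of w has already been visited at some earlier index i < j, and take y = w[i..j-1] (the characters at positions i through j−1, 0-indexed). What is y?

Run of A on w = a a a b a a a:
  step 0: q0  (start)
  step 1: q2  (read a: q0→q2)
  step 2: q3  (read a: q2→q3)
  step 3: q3  (read a: q3→q3)   ← first repeat (q3 seen earlier)
  step 4: q2  (read b: q3→q2)
  step 5: q3  (read a: q2→q3)
  step 6: q3  (read a: q3→q3)
  step 7: q3  (read a: q3→q3)

So i = 2, j = 3, giving x = w[0:2] = aa, y = w[2:3] = a, z = w[3:7] = baaa.
Check: |xy| = 3 ≤ 4 and |y| = 1 ≥ 1. Reading y takes A from q3 back to q3, so every xyⁱz is accepted.
With |Q| = 4, pigeonhole forces a state repeat no later than step 4; the substring read between the first and second visits to that state can be pumped.

a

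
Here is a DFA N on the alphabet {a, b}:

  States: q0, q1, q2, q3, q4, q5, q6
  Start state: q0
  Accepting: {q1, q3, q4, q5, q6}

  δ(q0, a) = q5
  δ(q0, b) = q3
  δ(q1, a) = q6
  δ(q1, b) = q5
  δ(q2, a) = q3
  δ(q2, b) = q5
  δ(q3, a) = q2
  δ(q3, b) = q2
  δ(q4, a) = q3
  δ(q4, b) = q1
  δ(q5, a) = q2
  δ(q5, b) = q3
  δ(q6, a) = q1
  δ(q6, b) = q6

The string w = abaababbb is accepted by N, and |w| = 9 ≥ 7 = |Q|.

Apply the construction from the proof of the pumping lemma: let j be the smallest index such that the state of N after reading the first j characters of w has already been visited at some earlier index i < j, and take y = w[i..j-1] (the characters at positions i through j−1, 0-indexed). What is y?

aa

Run of N on w = a b a a b a b b b:
  step 0: q0  (start)
  step 1: q5  (read a: q0→q5)
  step 2: q3  (read b: q5→q3)
  step 3: q2  (read a: q3→q2)
  step 4: q3  (read a: q2→q3)   ← first repeat (q3 seen earlier)
  step 5: q2  (read b: q3→q2)
  step 6: q3  (read a: q2→q3)
  step 7: q2  (read b: q3→q2)
  step 8: q5  (read b: q2→q5)
  step 9: q3  (read b: q5→q3)

So i = 2, j = 4, giving x = w[0:2] = ab, y = w[2:4] = aa, z = w[4:9] = babbb.
Check: |xy| = 4 ≤ 7 and |y| = 2 ≥ 1. Reading y takes N from q3 back to q3, so every xyⁱz is accepted.
Pumping length from the standard proof: p = 7 (the number of states). The repeated state found above gives |xy| = j ≤ 7 and |y| = j − i ≥ 1.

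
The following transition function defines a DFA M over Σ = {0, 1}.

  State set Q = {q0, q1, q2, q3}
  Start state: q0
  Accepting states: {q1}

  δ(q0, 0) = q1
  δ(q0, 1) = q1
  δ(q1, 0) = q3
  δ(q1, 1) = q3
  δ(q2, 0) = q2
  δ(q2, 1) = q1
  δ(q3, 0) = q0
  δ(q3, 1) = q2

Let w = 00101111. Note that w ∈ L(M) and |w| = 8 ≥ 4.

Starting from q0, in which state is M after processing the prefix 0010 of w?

q2

Run of M on the first 4 characters of w = 0 0 1 0:
  step 0: q0  (start)
  step 1: q1  (read 0: q0→q1)
  step 2: q3  (read 0: q1→q3)
  step 3: q2  (read 1: q3→q2)
  step 4: q2  (read 0: q2→q2)

After reading 4 characters, M is in state q2.
(This kind of state-tracing is the core of the pumping-lemma construction: with 4 states, pigeonhole forces a repeat within the first 4 steps.)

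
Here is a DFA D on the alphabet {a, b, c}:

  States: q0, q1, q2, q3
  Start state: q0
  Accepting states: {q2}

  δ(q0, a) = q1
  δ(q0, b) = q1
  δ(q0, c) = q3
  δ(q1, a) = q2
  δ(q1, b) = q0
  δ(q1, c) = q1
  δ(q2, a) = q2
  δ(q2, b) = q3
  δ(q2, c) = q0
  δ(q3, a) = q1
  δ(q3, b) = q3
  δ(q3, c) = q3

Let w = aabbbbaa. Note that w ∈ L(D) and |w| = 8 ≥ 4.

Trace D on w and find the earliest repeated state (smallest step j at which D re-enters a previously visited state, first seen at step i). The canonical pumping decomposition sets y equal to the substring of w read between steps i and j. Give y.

b

Run of D on w = a a b b b b a a:
  step 0: q0  (start)
  step 1: q1  (read a: q0→q1)
  step 2: q2  (read a: q1→q2)
  step 3: q3  (read b: q2→q3)
  step 4: q3  (read b: q3→q3)   ← first repeat (q3 seen earlier)
  step 5: q3  (read b: q3→q3)
  step 6: q3  (read b: q3→q3)
  step 7: q1  (read a: q3→q1)
  step 8: q2  (read a: q1→q2)

So i = 3, j = 4, giving x = w[0:3] = aab, y = w[3:4] = b, z = w[4:8] = bbaa.
Check: |xy| = 4 ≤ 4 and |y| = 1 ≥ 1. Reading y takes D from q3 back to q3, so every xyⁱz is accepted.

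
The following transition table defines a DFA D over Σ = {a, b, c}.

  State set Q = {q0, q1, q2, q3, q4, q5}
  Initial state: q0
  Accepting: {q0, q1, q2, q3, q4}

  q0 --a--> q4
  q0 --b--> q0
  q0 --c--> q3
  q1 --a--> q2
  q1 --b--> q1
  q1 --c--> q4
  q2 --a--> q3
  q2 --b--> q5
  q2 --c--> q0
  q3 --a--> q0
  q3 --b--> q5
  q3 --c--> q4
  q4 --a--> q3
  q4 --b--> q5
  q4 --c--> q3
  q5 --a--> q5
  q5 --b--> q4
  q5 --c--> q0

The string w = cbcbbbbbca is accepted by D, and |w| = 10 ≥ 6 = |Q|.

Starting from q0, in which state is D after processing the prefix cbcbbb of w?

q0

Run of D on the first 6 characters of w = c b c b b b:
  step 0: q0  (start)
  step 1: q3  (read c: q0→q3)
  step 2: q5  (read b: q3→q5)
  step 3: q0  (read c: q5→q0)
  step 4: q0  (read b: q0→q0)
  step 5: q0  (read b: q0→q0)
  step 6: q0  (read b: q0→q0)

After reading 6 characters, D is in state q0.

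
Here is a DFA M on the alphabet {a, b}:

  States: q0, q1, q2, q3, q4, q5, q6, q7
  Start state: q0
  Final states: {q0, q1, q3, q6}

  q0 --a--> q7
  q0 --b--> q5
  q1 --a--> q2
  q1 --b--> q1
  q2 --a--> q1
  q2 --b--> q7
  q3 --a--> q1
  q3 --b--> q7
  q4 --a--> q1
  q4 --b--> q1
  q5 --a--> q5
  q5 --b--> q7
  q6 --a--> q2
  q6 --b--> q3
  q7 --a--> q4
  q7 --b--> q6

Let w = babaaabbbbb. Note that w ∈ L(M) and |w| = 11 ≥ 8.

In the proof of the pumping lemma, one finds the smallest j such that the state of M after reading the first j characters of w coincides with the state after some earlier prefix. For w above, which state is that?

q5

State sequence: q0 -b-> q5 -a-> q5 -b-> q7 -a-> q4 -a-> q1 -a-> q2 -b-> q7 -b-> q6 -b-> q3 -b-> q7 -b-> q6
First repeat at step 2: q5 was already visited.

The earliest repeat is at step j = 2: M is in q5, which it already visited at step i = 1.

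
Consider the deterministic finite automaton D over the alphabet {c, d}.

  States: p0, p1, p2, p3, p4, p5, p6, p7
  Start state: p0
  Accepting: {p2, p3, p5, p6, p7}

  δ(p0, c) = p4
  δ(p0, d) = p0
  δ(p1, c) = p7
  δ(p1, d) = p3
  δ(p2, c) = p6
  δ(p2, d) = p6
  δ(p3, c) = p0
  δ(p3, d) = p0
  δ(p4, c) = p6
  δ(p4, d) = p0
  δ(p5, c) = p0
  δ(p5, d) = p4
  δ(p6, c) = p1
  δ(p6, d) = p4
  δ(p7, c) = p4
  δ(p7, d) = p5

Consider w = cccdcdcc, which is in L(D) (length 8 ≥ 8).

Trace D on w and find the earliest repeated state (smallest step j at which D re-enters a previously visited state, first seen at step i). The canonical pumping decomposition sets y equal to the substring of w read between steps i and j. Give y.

State sequence: p0 -c-> p4 -c-> p6 -c-> p1 -d-> p3 -c-> p0 -d-> p0 -c-> p4 -c-> p6
First repeat at step 5: p0 was already visited.

So i = 0, j = 5, giving x = w[0:0] = ε, y = w[0:5] = cccdc, z = w[5:8] = dcc.
Check: |xy| = 5 ≤ 8 and |y| = 5 ≥ 1. Reading y takes D from p0 back to p0, so every xyⁱz is accepted.
With |Q| = 8, pigeonhole forces a state repeat no later than step 8; the substring read between the first and second visits to that state can be pumped.

cccdc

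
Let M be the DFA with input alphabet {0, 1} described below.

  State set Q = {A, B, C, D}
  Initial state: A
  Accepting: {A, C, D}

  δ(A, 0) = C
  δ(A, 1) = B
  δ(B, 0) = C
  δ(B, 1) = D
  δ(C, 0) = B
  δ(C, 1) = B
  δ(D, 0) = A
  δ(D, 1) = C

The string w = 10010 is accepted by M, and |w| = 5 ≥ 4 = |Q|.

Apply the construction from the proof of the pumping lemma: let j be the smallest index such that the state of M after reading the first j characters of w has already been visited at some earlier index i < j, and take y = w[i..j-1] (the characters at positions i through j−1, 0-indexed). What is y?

00

Run of M on w = 1 0 0 1 0:
  step 0: A  (start)
  step 1: B  (read 1: A→B)
  step 2: C  (read 0: B→C)
  step 3: B  (read 0: C→B)   ← first repeat (B seen earlier)
  step 4: D  (read 1: B→D)
  step 5: A  (read 0: D→A)

So i = 1, j = 3, giving x = w[0:1] = 1, y = w[1:3] = 00, z = w[3:5] = 10.
Check: |xy| = 3 ≤ 4 and |y| = 2 ≥ 1. Reading y takes M from B back to B, so every xyⁱz is accepted.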